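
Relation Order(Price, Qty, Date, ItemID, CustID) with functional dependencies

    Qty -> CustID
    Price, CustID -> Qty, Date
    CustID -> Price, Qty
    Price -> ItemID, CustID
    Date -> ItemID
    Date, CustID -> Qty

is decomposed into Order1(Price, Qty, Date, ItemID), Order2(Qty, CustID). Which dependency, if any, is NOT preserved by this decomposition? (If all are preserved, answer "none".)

Qty → CustID lies within Order2.
Price, CustID → Qty, Date: restricted closure across fragments reaches Qty, Date.
CustID → Price, Qty: restricted closure across fragments reaches Price, Qty.
Price → ItemID, CustID: restricted closure across fragments reaches ItemID, CustID.
Date → ItemID lies within Order1.
Date, CustID → Qty: restricted closure across fragments reaches Qty.
Every dependency is enforceable on the fragments, so the decomposition is dependency-preserving.

none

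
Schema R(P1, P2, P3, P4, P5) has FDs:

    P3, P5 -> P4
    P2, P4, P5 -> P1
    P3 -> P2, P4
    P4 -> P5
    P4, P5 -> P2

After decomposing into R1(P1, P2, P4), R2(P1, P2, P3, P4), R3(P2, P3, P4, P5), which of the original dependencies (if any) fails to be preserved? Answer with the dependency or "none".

none

P3, P5 → P4 lies within R3.
P2, P4, P5 → P1: restricted closure across fragments reaches P1.
P3 → P2, P4 lies within R2.
P4 → P5 lies within R3.
P4, P5 → P2 lies within R3.
Every dependency is enforceable on the fragments, so the decomposition is dependency-preserving.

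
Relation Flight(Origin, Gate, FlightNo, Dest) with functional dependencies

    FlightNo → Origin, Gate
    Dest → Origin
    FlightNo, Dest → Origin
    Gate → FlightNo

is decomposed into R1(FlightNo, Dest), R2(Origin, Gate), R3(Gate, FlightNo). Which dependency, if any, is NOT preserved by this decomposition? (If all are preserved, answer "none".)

Dest → Origin

Check Dest → Origin: no single fragment contains all of {Origin, Dest}, and the restricted closure of {Dest} across the fragments never reaches {Origin}.
FlightNo → Origin, Gate is preserved.
FlightNo, Dest → Origin is preserved.
Gate → FlightNo is preserved.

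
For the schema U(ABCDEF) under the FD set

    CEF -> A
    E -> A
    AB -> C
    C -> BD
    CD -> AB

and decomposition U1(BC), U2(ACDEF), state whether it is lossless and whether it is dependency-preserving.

lossless but not dependency-preserving

Lossless test: (C)⁺ = {ABCD}, which contains all of one fragment — lossless.
Dependency preservation: the restricted closure of {AB} across the fragments never reaches {C}, so AB → C cannot be enforced without a join — not preserved.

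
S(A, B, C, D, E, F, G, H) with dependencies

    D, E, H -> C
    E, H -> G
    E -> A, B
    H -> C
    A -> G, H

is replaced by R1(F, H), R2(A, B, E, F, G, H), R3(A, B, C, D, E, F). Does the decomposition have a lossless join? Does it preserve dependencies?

Lossless test (chase): Rows 1 and 2 agree on H; apply H→C and equate their C entries. Rows 2 and 3 agree on A; apply A→G, H and equate their G, H entries. Rows 1 and 3 agree on H; apply H→C and equate their C entries. Row 3 is now all distinguished symbols — the join is lossless.
Dependency preservation: the restricted closure of {H} across the fragments never reaches {C}, so H → C cannot be enforced without a join — not preserved.

lossless but not dependency-preserving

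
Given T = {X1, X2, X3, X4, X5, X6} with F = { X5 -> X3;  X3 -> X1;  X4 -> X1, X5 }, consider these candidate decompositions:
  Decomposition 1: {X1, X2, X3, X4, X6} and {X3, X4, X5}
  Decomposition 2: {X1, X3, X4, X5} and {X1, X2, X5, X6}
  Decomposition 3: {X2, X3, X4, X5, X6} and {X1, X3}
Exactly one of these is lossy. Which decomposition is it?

Decomposition 2

Decomposition 1: common = {X3, X4}, closure = {X1, X3, X4, X5} → lossless.
Decomposition 2: common = {X1, X5}, closure = {X1, X3, X5} → lossy.
Decomposition 3: common = {X3}, closure = {X1, X3} → lossless.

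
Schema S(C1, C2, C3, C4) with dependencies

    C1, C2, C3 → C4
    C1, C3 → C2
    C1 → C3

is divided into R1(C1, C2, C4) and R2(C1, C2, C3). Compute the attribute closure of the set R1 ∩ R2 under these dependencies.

C1, C2, C3, C4

R1 ∩ R2 = {C1, C2}.
C1 → C3 applies, adding C3
C1, C2, C3 → C4 applies, adding C4
Closure: {C1, C2, C3, C4}.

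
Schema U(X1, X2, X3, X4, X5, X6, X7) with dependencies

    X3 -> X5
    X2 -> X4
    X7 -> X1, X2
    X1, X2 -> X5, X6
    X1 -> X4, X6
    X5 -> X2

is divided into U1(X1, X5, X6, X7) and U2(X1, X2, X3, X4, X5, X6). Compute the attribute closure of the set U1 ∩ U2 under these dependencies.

U1 ∩ U2 = {X1, X5, X6}.
X1 → X4, X6 applies, adding X4
X5 → X2 applies, adding X2
Closure: {X1, X2, X4, X5, X6}.

X1, X2, X4, X5, X6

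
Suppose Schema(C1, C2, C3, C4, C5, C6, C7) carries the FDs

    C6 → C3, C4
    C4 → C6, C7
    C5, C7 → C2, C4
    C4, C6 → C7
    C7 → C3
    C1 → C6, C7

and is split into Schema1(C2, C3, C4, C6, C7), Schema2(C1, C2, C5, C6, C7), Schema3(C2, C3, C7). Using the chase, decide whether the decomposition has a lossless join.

Yes

Chase test. Columns are C1, C2, C3, C4, C5, C6, C7; row i has aⱼ where attribute j ∈ Schemai, else bᵢⱼ.
Initial tableau (one row per fragment):
  row 1: b11 a2 a3 a4 b15 a6 a7
  row 2: a1 a2 b23 b24 a5 a6 a7
  row 3: b31 a2 a3 b34 b35 b36 a7
Rows 1 and 2 agree on C6; apply C6→C3, C4 and equate their C3, C4 entries.
Row 2 is now all distinguished symbols — the join is lossless.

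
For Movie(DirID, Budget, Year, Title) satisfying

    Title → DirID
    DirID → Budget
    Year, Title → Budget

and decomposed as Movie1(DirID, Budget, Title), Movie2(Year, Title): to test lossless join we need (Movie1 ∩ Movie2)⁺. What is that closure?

DirID, Budget, Title

Movie1 ∩ Movie2 = {Title}.
Title → DirID applies, adding DirID
DirID → Budget applies, adding Budget
Closure: {DirID, Budget, Title}.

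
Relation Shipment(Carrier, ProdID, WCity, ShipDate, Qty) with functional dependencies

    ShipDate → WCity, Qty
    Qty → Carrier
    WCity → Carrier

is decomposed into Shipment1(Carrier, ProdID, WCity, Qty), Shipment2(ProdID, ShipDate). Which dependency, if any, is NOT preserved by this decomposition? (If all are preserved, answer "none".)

Check ShipDate → WCity, Qty: no single fragment contains all of {WCity, ShipDate, Qty}, and the restricted closure of {ShipDate} across the fragments never reaches {WCity, Qty}.
Qty → Carrier is preserved.
WCity → Carrier is preserved.

ShipDate → WCity, Qty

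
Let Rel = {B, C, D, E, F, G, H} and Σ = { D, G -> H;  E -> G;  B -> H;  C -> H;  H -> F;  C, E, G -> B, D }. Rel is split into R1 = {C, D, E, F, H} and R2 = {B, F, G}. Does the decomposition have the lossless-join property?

No

Common attributes: R1 ∩ R2 = {F}.
No dependency enlarges {F}, so (F)⁺ = {F}.
The closure contains neither all of R1 = {C, D, E, F, H} nor all of R2 = {B, F, G}, so the common attributes are not a superkey of either fragment. The join is lossy.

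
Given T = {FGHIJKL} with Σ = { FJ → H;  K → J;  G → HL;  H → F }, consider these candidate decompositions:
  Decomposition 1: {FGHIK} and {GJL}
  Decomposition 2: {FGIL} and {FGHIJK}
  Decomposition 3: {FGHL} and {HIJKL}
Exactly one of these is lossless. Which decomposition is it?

Decomposition 1: common = {G}, closure = {FGHL} → lossy.
Decomposition 2: common = {FGI}, closure = {FGHIL} → lossless.
Decomposition 3: common = {HL}, closure = {FHL} → lossy.

Decomposition 2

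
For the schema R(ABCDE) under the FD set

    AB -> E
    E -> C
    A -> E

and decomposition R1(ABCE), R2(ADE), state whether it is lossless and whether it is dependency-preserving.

lossy but dependency-preserving

Lossless test: (AE)⁺ = {ACE}, which is a superkey of neither fragment — lossy.
Dependency preservation: every FD's attributes lie within a single fragment, so each can be enforced locally — preserved.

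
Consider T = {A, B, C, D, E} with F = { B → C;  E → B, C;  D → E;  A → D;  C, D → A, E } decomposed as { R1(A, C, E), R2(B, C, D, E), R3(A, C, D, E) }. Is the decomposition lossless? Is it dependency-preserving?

lossless and dependency-preserving

Lossless test (chase): Rows 1 and 2 agree on E; apply E→B, C and equate their B, C entries. Rows 1 and 3 agree on E; apply E→B, C and equate their B, C entries. Rows 1 and 3 agree on A; apply A→D and equate their D entries. Rows 1 and 2 agree on C, D; apply C, D→A, E and equate their A, E entries. Row 1 is now all distinguished symbols — the join is lossless.
Dependency preservation: every FD's attributes lie within a single fragment, so each can be enforced locally — preserved.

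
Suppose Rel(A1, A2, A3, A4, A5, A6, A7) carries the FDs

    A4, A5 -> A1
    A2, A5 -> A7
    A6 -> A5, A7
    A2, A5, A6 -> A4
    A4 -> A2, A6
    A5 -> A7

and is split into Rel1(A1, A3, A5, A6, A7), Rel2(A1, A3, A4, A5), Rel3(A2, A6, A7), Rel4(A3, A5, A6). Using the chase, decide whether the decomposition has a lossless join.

Chase test. Columns are A1, A2, A3, A4, A5, A6, A7; row i has aⱼ where attribute j ∈ Reli, else bᵢⱼ.
Initial tableau (one row per fragment):
  row 1: a1 b12 a3 b14 a5 a6 a7
  row 2: a1 b22 a3 a4 a5 b26 b27
  row 3: b31 a2 b33 b34 b35 a6 a7
  row 4: b41 b42 a3 b44 a5 a6 b47
Rows 1 and 3 agree on A6; apply A6→A5, A7 and equate their A5, A7 entries.
Rows 1 and 4 agree on A6; apply A6→A5, A7 and equate their A5, A7 entries.
Rows 1 and 2 agree on A5; apply A5→A7 and equate their A7 entries.
No row becomes fully distinguished — the join is lossy.

No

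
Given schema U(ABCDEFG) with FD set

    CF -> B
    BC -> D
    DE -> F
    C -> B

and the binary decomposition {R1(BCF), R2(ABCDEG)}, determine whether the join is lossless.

No

Common attributes: R1 ∩ R2 = {BC}.
Closure of {BC}: BC → D applies, adding D. So (BC)⁺ = {BCD}.
The closure contains neither all of R1 = {BCF} nor all of R2 = {ABCDEG}, so the common attributes are not a superkey of either fragment. The join is lossy.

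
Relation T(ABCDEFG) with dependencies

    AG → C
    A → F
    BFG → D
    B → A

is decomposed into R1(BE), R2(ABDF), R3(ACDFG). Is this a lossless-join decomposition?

No

Chase test. Columns are ABCDEFG; row i has aⱼ where attribute j ∈ Ri, else bᵢⱼ.
Initial tableau (one row per fragment):
  row 1: b11 a2 b13 b14 a5 b16 b17
  row 2: a1 a2 b23 a4 b25 a6 b27
  row 3: a1 b32 a3 a4 b35 a6 a7
Rows 1 and 2 agree on B; apply B→A and equate their A entries.
Rows 1 and 2 agree on A; apply A→F and equate their F entries.
No row becomes fully distinguished — the join is lossy.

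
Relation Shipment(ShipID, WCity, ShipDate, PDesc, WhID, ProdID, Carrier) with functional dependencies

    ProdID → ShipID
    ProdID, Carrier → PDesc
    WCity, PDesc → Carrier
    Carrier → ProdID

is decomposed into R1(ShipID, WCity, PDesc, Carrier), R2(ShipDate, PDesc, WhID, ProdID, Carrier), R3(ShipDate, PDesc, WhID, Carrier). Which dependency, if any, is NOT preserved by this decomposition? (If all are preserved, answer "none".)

ProdID → ShipID

Check ProdID → ShipID: no single fragment contains all of {ShipID, ProdID}, and the restricted closure of {ProdID} across the fragments never reaches {ShipID}.
ProdID, Carrier → PDesc is preserved.
WCity, PDesc → Carrier is preserved.
Carrier → ProdID is preserved.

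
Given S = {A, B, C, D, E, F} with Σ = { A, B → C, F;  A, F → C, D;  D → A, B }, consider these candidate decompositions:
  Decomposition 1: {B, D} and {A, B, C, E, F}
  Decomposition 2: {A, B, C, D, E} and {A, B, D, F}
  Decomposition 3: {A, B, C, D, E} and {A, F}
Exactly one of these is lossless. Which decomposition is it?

Decomposition 2

Decomposition 1: common = {B}, closure = {B} → lossy.
Decomposition 2: common = {A, B, D}, closure = {A, B, C, D, F} → lossless.
Decomposition 3: common = {A}, closure = {A} → lossy.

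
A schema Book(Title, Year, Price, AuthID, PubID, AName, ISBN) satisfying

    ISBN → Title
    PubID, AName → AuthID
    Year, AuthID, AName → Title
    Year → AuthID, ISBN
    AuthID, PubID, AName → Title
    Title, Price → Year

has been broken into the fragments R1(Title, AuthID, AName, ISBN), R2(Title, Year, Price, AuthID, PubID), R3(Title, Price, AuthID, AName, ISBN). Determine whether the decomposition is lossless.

No

Chase test. Columns are Title, Year, Price, AuthID, PubID, AName, ISBN; row i has aⱼ where attribute j ∈ Ri, else bᵢⱼ.
Initial tableau (one row per fragment):
  row 1: a1 b12 b13 a4 b15 a6 a7
  row 2: a1 a2 a3 a4 a5 b26 b27
  row 3: a1 b32 a3 a4 b35 a6 a7
Rows 2 and 3 agree on Title, Price; apply Title, Price→Year and equate their Year entries.
Rows 2 and 3 agree on Year; apply Year→AuthID, ISBN and equate their AuthID, ISBN entries.
No row becomes fully distinguished — the join is lossy.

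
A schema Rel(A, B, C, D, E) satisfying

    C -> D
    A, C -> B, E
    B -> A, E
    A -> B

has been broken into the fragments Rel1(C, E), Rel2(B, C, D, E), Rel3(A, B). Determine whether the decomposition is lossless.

Chase test. Columns are A, B, C, D, E; row i has aⱼ where attribute j ∈ Reli, else bᵢⱼ.
Initial tableau (one row per fragment):
  row 1: b11 b12 a3 b14 a5
  row 2: b21 a2 a3 a4 a5
  row 3: a1 a2 b33 b34 b35
Rows 1 and 2 agree on C; apply C→D and equate their D entries.
Rows 2 and 3 agree on B; apply B→A, E and equate their A, E entries.
Row 2 is now all distinguished symbols — the join is lossless.

Yes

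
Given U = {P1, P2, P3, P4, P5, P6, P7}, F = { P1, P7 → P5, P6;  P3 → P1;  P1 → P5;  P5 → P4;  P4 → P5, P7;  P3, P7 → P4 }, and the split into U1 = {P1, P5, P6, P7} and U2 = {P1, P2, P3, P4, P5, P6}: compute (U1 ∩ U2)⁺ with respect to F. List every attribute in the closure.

P1, P4, P5, P6, P7

U1 ∩ U2 = {P1, P5, P6}.
P5 → P4 applies, adding P4
P4 → P5, P7 applies, adding P7
Closure: {P1, P4, P5, P6, P7}.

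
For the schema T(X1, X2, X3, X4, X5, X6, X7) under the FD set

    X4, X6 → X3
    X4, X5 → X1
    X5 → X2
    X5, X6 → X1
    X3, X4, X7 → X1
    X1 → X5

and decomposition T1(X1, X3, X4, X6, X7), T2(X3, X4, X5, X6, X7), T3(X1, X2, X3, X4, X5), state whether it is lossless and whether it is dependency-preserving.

lossless but not dependency-preserving

Lossless test (chase): Rows 2 and 3 agree on X4, X5; apply X4, X5→X1 and equate their X1 entries. Rows 2 and 3 agree on X5; apply X5→X2 and equate their X2 entries. Rows 1 and 2 agree on X1; apply X1→X5 and equate their X5 entries. Rows 1 and 2 agree on X5; apply X5→X2 and equate their X2 entries. Row 1 is now all distinguished symbols — the join is lossless.
Dependency preservation: the restricted closure of {X5, X6} across the fragments never reaches {X1}, so X5, X6 → X1 cannot be enforced without a join — not preserved.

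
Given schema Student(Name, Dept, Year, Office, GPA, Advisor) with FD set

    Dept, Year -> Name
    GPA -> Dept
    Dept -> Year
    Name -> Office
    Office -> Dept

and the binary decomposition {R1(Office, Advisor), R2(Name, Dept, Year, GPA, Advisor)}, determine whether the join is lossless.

Common attributes: R1 ∩ R2 = {Advisor}.
No dependency enlarges {Advisor}, so (Advisor)⁺ = {Advisor}.
The closure contains neither all of R1 = {Office, Advisor} nor all of R2 = {Name, Dept, Year, GPA, Advisor}, so the common attributes are not a superkey of either fragment. The join is lossy.

No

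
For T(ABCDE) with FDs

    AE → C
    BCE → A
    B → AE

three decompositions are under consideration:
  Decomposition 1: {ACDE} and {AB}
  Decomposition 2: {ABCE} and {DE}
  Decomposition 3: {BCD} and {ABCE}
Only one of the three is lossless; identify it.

Decomposition 3

Decomposition 1: common = {A}, closure = {A} → lossy.
Decomposition 2: common = {E}, closure = {E} → lossy.
Decomposition 3: common = {BC}, closure = {ABCE} → lossless.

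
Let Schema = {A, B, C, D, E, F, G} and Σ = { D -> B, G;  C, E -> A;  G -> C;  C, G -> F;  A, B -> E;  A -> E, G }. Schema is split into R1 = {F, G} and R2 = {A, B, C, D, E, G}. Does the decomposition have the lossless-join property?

Common attributes: R1 ∩ R2 = {G}.
Closure of {G}: G → C applies, adding C; C, G → F applies, adding F. So (G)⁺ = {C, F, G}.
This closure contains every attribute of R1, so R1 ∩ R2 → R1. The join is lossless.

Yes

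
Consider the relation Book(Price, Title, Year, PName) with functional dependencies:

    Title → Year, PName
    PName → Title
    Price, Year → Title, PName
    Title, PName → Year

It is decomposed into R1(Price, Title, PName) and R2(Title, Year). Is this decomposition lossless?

Common attributes: R1 ∩ R2 = {Title}.
Closure of {Title}: Title → Year, PName applies, adding Year, PName. So (Title)⁺ = {Title, Year, PName}.
This closure contains every attribute of R2, so R1 ∩ R2 → R2. The join is lossless.

Yes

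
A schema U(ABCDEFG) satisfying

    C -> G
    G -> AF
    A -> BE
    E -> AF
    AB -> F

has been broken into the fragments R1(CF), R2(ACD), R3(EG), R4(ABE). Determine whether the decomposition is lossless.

Chase test. Columns are ABCDEFG; row i has aⱼ where attribute j ∈ Ri, else bᵢⱼ.
Initial tableau (one row per fragment):
  row 1: b11 b12 a3 b14 b15 a6 b17
  row 2: a1 b22 a3 a4 b25 b26 b27
  row 3: b31 b32 b33 b34 a5 b36 a7
  row 4: a1 a2 b43 b44 a5 b46 b47
Rows 1 and 2 agree on C; apply C→G and equate their G entries.
Rows 1 and 2 agree on G; apply G→AF and equate their AF entries.
Rows 1 and 2 agree on A; apply A→BE and equate their BE entries.
Rows 1 and 4 agree on A; apply A→BE and equate their BE entries.
Rows 1 and 3 agree on E; apply E→AF and equate their AF entries.
Rows 1 and 4 agree on E; apply E→AF and equate their AF entries.
Rows 1 and 3 agree on A; apply A→BE and equate their BE entries.
No row becomes fully distinguished — the join is lossy.

No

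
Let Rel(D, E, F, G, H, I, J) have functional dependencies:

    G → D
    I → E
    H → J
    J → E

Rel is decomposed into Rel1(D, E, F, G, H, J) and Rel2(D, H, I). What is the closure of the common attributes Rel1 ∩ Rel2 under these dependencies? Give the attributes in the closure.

D, E, H, J

Rel1 ∩ Rel2 = {D, H}.
H → J applies, adding J
J → E applies, adding E
Closure: {D, E, H, J}.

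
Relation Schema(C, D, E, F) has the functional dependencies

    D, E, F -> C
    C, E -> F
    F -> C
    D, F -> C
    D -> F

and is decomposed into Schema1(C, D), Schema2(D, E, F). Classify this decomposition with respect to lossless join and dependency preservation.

lossless but not dependency-preserving

Lossless test: (D)⁺ = {C, D, F}, which contains all of one fragment — lossless.
Dependency preservation: the restricted closure of {C, E} across the fragments never reaches {F}, so C, E → F cannot be enforced without a join — not preserved.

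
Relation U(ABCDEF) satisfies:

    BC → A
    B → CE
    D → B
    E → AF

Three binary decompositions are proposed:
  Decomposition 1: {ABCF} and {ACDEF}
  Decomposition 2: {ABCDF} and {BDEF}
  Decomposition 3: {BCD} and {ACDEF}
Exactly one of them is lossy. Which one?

Decomposition 1: common = {ACF}, closure = {ACF} → lossy.
Decomposition 2: common = {BDF}, closure = {ABCDEF} → lossless.
Decomposition 3: common = {CD}, closure = {ABCDEF} → lossless.

Decomposition 1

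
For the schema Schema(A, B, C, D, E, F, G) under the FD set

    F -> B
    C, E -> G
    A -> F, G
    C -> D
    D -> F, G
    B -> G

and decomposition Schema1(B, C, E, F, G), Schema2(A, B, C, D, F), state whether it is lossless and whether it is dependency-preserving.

lossy but dependency-preserving

Lossless test: (B, C, F)⁺ = {B, C, D, F, G}, which is a superkey of neither fragment — lossy.
Dependency preservation: A → F, G; D → F, G are not contained in any single fragment, but the restricted closure of each left-hand side across the fragments still reaches the right-hand side; the remaining FDs each lie inside some fragment. All dependencies are preserved.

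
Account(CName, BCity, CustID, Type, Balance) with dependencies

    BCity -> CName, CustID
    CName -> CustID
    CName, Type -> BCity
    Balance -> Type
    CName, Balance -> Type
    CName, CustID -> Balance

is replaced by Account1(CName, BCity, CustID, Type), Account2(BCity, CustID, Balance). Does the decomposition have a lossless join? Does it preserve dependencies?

lossless but not dependency-preserving

Lossless test: (BCity, CustID)⁺ = {CName, BCity, CustID, Type, Balance}, which contains all of one fragment — lossless.
Dependency preservation: the restricted closure of {Balance} across the fragments never reaches {Type}, so Balance → Type cannot be enforced without a join — not preserved.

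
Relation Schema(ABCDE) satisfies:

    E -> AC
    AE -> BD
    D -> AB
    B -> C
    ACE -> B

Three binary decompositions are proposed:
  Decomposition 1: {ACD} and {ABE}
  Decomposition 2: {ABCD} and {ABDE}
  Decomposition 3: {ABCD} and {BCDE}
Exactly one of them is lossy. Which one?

Decomposition 1

Decomposition 1: common = {A}, closure = {A} → lossy.
Decomposition 2: common = {ABD}, closure = {ABCD} → lossless.
Decomposition 3: common = {BCD}, closure = {ABCD} → lossless.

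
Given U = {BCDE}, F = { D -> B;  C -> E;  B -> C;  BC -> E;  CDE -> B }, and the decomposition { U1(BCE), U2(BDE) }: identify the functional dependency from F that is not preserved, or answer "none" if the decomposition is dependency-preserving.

none

D → B lies within U2.
C → E lies within U1.
B → C lies within U1.
BC → E lies within U1.
CDE → B: restricted closure across fragments reaches B.
Every dependency is enforceable on the fragments, so the decomposition is dependency-preserving.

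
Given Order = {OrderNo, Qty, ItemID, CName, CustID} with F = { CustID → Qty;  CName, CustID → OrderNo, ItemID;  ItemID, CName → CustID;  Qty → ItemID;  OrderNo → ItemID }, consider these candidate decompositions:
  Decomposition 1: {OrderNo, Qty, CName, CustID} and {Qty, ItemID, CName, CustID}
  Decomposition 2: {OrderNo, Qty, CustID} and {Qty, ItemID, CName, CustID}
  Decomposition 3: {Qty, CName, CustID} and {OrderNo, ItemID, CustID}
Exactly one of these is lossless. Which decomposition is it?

Decomposition 1

Decomposition 1: common = {Qty, CName, CustID}, closure = {OrderNo, Qty, ItemID, CName, CustID} → lossless.
Decomposition 2: common = {Qty, CustID}, closure = {Qty, ItemID, CustID} → lossy.
Decomposition 3: common = {CustID}, closure = {Qty, ItemID, CustID} → lossy.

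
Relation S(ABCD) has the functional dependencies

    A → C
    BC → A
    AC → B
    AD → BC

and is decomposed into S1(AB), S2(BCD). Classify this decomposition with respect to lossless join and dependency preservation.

lossy and not dependency-preserving

Lossless test: (B)⁺ = {B}, which is a superkey of neither fragment — lossy.
Dependency preservation: the restricted closure of {A} across the fragments never reaches {C}, so A → C cannot be enforced without a join — not preserved.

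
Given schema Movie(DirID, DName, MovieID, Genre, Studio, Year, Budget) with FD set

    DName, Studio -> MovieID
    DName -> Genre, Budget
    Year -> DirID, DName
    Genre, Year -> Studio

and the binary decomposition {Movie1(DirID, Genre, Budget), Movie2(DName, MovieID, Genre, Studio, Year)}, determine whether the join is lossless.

Common attributes: Movie1 ∩ Movie2 = {Genre}.
No dependency enlarges {Genre}, so (Genre)⁺ = {Genre}.
The closure contains neither all of Movie1 = {DirID, Genre, Budget} nor all of Movie2 = {DName, MovieID, Genre, Studio, Year}, so the common attributes are not a superkey of either fragment. The join is lossy.

No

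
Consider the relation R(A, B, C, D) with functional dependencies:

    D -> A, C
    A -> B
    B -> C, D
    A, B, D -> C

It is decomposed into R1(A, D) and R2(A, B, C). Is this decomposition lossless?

Common attributes: R1 ∩ R2 = {A}.
Closure of {A}: A → B applies, adding B; B → C, D applies, adding C, D. So (A)⁺ = {A, B, C, D}.
This closure contains every attribute of R1, so R1 ∩ R2 → R1. The join is lossless.

Yes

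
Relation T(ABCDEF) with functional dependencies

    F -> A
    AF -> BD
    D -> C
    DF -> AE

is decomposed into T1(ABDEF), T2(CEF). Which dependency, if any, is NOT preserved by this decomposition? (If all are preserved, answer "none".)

Check D → C: no single fragment contains all of {CD}, and the restricted closure of {D} across the fragments never reaches {C}.
F → A is preserved.
AF → BD is preserved.
DF → AE is preserved.

D -> C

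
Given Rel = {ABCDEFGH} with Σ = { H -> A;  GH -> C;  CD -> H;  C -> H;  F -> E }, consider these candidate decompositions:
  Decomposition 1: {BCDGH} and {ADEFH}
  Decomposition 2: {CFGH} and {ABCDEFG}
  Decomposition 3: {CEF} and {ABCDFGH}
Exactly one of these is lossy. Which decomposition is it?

Decomposition 1

Decomposition 1: common = {DH}, closure = {ADH} → lossy.
Decomposition 2: common = {CFG}, closure = {ACEFGH} → lossless.
Decomposition 3: common = {CF}, closure = {ACEFH} → lossless.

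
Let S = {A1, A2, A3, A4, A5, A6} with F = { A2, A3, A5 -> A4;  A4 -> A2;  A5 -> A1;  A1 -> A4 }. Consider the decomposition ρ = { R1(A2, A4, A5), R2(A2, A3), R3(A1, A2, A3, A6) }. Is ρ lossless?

Chase test. Columns are A1, A2, A3, A4, A5, A6; row i has aⱼ where attribute j ∈ Ri, else bᵢⱼ.
Initial tableau (one row per fragment):
  row 1: b11 a2 b13 a4 a5 b16
  row 2: b21 a2 a3 b24 b25 b26
  row 3: a1 a2 a3 b34 b35 a6
No row becomes fully distinguished — the join is lossy.

No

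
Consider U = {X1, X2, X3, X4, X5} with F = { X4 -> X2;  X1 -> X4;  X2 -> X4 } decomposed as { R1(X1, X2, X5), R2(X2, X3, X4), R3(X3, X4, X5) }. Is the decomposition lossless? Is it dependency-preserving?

Lossless test (chase): Rows 2 and 3 agree on X4; apply X4→X2 and equate their X2 entries. Rows 1 and 2 agree on X2; apply X2→X4 and equate their X4 entries. No row becomes fully distinguished — the join is lossy.
Dependency preservation: X1 → X4 is not contained in any single fragment, but the restricted closure of its left-hand side across the fragments still reaches the right-hand side; the remaining FDs each lie inside some fragment. All dependencies are preserved.

lossy but dependency-preserving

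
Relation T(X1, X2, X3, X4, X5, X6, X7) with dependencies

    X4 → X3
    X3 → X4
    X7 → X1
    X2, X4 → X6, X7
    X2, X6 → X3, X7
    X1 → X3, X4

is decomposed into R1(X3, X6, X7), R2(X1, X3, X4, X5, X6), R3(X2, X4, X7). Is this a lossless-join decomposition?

Chase test. Columns are X1, X2, X3, X4, X5, X6, X7; row i has aⱼ where attribute j ∈ Ri, else bᵢⱼ.
Initial tableau (one row per fragment):
  row 1: b11 b12 a3 b14 b15 a6 a7
  row 2: a1 b22 a3 a4 a5 a6 b27
  row 3: b31 a2 b33 a4 b35 b36 a7
Rows 2 and 3 agree on X4; apply X4→X3 and equate their X3 entries.
Rows 1 and 2 agree on X3; apply X3→X4 and equate their X4 entries.
Rows 1 and 3 agree on X7; apply X7→X1 and equate their X1 entries.
No row becomes fully distinguished — the join is lossy.

No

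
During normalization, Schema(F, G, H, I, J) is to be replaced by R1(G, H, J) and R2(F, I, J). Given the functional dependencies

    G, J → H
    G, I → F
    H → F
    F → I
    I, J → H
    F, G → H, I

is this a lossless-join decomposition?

No

Common attributes: R1 ∩ R2 = {J}.
No dependency enlarges {J}, so (J)⁺ = {J}.
The closure contains neither all of R1 = {G, H, J} nor all of R2 = {F, I, J}, so the common attributes are not a superkey of either fragment. The join is lossy.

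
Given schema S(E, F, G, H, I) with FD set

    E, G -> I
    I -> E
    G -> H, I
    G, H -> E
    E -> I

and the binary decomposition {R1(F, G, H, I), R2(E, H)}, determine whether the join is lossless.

No

Common attributes: R1 ∩ R2 = {H}.
No dependency enlarges {H}, so (H)⁺ = {H}.
The closure contains neither all of R1 = {F, G, H, I} nor all of R2 = {E, H}, so the common attributes are not a superkey of either fragment. The join is lossy.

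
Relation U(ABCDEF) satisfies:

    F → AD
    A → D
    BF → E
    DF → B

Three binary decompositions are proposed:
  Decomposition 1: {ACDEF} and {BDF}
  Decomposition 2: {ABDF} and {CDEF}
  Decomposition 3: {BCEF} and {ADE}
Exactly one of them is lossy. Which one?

Decomposition 1: common = {DF}, closure = {ABDEF} → lossless.
Decomposition 2: common = {DF}, closure = {ABDEF} → lossless.
Decomposition 3: common = {E}, closure = {E} → lossy.

Decomposition 3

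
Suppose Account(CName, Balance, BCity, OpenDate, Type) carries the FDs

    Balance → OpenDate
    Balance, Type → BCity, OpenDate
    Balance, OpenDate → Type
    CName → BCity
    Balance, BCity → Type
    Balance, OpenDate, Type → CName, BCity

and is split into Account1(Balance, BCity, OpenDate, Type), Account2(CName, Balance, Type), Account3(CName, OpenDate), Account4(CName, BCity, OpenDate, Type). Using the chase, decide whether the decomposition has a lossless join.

Chase test. Columns are CName, Balance, BCity, OpenDate, Type; row i has aⱼ where attribute j ∈ Accounti, else bᵢⱼ.
Initial tableau (one row per fragment):
  row 1: b11 a2 a3 a4 a5
  row 2: a1 a2 b23 b24 a5
  row 3: a1 b32 b33 a4 b35
  row 4: a1 b42 a3 a4 a5
Rows 1 and 2 agree on Balance; apply Balance→OpenDate and equate their OpenDate entries.
Rows 1 and 2 agree on Balance, Type; apply Balance, Type→BCity, OpenDate and equate their BCity, OpenDate entries.
Rows 2 and 3 agree on CName; apply CName→BCity and equate their BCity entries.
Rows 1 and 2 agree on Balance, OpenDate, Type; apply Balance, OpenDate, Type→CName, BCity and equate their CName, BCity entries.
Row 1 is now all distinguished symbols — the join is lossless.

Yes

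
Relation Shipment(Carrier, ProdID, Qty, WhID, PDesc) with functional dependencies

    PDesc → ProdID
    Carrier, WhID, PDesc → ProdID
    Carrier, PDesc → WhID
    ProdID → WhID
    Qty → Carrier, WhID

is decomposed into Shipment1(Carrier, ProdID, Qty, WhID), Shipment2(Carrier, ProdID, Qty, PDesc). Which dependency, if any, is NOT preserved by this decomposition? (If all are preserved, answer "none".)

PDesc → ProdID lies within Shipment2.
Carrier, WhID, PDesc → ProdID: restricted closure across fragments reaches ProdID.
Carrier, PDesc → WhID: restricted closure across fragments reaches WhID.
ProdID → WhID lies within Shipment1.
Qty → Carrier, WhID lies within Shipment1.
Every dependency is enforceable on the fragments, so the decomposition is dependency-preserving.

none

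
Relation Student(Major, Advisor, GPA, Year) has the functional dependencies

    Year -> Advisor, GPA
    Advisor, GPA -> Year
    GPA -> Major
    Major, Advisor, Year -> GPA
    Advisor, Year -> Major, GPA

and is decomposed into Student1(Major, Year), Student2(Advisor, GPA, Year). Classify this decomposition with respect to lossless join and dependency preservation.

lossless but not dependency-preserving

Lossless test: (Year)⁺ = {Major, Advisor, GPA, Year}, which contains all of one fragment — lossless.
Dependency preservation: the restricted closure of {GPA} across the fragments never reaches {Major}, so GPA → Major cannot be enforced without a join — not preserved.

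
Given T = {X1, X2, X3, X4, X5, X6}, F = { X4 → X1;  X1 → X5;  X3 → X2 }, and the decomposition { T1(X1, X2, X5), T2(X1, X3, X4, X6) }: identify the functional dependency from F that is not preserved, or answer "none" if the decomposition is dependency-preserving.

Check X3 → X2: no single fragment contains all of {X2, X3}, and the restricted closure of {X3} across the fragments never reaches {X2}.
X4 → X1 is preserved.
X1 → X5 is preserved.

X3 → X2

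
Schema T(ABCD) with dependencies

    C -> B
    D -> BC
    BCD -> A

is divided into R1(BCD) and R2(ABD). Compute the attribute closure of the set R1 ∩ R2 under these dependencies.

R1 ∩ R2 = {BD}.
D → BC applies, adding C
BCD → A applies, adding A
Closure: {ABCD}.

ABCD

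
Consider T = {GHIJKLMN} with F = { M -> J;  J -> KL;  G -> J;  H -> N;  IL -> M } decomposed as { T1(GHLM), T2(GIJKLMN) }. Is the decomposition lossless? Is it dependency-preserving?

lossy and not dependency-preserving

Lossless test: (GLM)⁺ = {GJKLM}, which is a superkey of neither fragment — lossy.
Dependency preservation: the restricted closure of {H} across the fragments never reaches {N}, so H → N cannot be enforced without a join — not preserved.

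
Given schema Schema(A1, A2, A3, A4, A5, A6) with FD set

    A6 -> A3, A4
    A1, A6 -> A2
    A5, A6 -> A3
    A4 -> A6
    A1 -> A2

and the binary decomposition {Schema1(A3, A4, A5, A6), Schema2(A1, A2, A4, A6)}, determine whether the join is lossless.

No

Common attributes: Schema1 ∩ Schema2 = {A4, A6}.
Closure of {A4, A6}: A6 → A3, A4 applies, adding A3. So (A4, A6)⁺ = {A3, A4, A6}.
The closure contains neither all of Schema1 = {A3, A4, A5, A6} nor all of Schema2 = {A1, A2, A4, A6}, so the common attributes are not a superkey of either fragment. The join is lossy.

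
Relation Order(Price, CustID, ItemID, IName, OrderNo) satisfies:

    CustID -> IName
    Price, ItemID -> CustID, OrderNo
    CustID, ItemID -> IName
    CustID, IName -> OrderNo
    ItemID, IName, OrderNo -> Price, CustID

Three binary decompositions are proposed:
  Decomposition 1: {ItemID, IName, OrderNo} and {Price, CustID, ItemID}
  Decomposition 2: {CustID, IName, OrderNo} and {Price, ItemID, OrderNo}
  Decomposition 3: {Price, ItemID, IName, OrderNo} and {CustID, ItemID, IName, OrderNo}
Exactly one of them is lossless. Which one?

Decomposition 3

Decomposition 1: common = {ItemID}, closure = {ItemID} → lossy.
Decomposition 2: common = {OrderNo}, closure = {OrderNo} → lossy.
Decomposition 3: common = {ItemID, IName, OrderNo}, closure = {Price, CustID, ItemID, IName, OrderNo} → lossless.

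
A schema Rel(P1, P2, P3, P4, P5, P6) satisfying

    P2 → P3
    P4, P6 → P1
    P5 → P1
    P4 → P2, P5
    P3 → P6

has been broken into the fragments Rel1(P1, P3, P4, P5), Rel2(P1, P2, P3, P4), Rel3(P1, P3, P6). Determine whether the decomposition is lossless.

Chase test. Columns are P1, P2, P3, P4, P5, P6; row i has aⱼ where attribute j ∈ Reli, else bᵢⱼ.
Initial tableau (one row per fragment):
  row 1: a1 b12 a3 a4 a5 b16
  row 2: a1 a2 a3 a4 b25 b26
  row 3: a1 b32 a3 b34 b35 a6
Rows 1 and 2 agree on P4; apply P4→P2, P5 and equate their P2, P5 entries.
Rows 1 and 2 agree on P3; apply P3→P6 and equate their P6 entries.
Rows 1 and 3 agree on P3; apply P3→P6 and equate their P6 entries.
Row 1 is now all distinguished symbols — the join is lossless.

Yes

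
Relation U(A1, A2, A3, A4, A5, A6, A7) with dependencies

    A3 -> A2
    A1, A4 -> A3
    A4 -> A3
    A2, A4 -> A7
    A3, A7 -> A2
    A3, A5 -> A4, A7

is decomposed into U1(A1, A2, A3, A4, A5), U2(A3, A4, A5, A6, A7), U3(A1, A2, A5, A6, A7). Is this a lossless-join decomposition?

No

Chase test. Columns are A1, A2, A3, A4, A5, A6, A7; row i has aⱼ where attribute j ∈ Ui, else bᵢⱼ.
Initial tableau (one row per fragment):
  row 1: a1 a2 a3 a4 a5 b16 b17
  row 2: b21 b22 a3 a4 a5 a6 a7
  row 3: a1 a2 b33 b34 a5 a6 a7
Rows 1 and 2 agree on A3; apply A3→A2 and equate their A2 entries.
Rows 1 and 2 agree on A2, A4; apply A2, A4→A7 and equate their A7 entries.
No row becomes fully distinguished — the join is lossy.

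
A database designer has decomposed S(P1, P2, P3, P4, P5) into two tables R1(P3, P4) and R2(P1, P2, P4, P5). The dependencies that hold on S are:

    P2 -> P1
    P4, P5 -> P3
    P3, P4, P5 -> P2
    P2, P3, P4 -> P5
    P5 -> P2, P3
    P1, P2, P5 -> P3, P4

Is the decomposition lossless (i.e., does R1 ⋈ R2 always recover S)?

Common attributes: R1 ∩ R2 = {P4}.
No dependency enlarges {P4}, so (P4)⁺ = {P4}.
The closure contains neither all of R1 = {P3, P4} nor all of R2 = {P1, P2, P4, P5}, so the common attributes are not a superkey of either fragment. The join is lossy.

No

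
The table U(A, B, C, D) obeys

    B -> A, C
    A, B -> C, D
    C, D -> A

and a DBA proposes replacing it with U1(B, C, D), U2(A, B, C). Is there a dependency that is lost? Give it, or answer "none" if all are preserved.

C, D -> A

Check C, D → A: no single fragment contains all of {A, C, D}, and the restricted closure of {C, D} across the fragments never reaches {A}.
B → A, C is preserved.
A, B → C, D is preserved.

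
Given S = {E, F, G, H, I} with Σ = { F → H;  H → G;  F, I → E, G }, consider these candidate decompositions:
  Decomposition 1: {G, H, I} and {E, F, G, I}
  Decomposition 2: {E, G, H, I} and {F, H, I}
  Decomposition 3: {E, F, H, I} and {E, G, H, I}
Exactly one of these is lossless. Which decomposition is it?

Decomposition 3

Decomposition 1: common = {G, I}, closure = {G, I} → lossy.
Decomposition 2: common = {H, I}, closure = {G, H, I} → lossy.
Decomposition 3: common = {E, H, I}, closure = {E, G, H, I} → lossless.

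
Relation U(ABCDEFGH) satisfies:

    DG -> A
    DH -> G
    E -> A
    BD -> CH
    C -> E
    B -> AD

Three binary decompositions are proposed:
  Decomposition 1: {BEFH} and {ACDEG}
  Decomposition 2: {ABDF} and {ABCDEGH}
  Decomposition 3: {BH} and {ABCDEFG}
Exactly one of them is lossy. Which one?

Decomposition 1: common = {E}, closure = {AE} → lossy.
Decomposition 2: common = {ABD}, closure = {ABCDEGH} → lossless.
Decomposition 3: common = {B}, closure = {ABCDEGH} → lossless.

Decomposition 1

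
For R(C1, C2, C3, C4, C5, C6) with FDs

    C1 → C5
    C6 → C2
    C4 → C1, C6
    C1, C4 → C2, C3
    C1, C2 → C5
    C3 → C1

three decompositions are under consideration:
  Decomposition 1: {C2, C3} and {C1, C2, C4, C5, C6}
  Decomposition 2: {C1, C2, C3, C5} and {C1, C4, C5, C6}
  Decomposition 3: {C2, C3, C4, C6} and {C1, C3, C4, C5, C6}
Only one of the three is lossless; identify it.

Decomposition 1: common = {C2}, closure = {C2} → lossy.
Decomposition 2: common = {C1, C5}, closure = {C1, C5} → lossy.
Decomposition 3: common = {C3, C4, C6}, closure = {C1, C2, C3, C4, C5, C6} → lossless.

Decomposition 3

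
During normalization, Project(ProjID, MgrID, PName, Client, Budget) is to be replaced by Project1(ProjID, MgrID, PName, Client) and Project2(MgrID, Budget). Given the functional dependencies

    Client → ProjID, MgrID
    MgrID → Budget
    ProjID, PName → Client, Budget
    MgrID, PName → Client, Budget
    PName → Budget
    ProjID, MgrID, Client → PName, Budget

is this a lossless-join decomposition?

Yes

Common attributes: Project1 ∩ Project2 = {MgrID}.
Closure of {MgrID}: MgrID → Budget applies, adding Budget. So (MgrID)⁺ = {MgrID, Budget}.
This closure contains every attribute of Project2, so Project1 ∩ Project2 → Project2. The join is lossless.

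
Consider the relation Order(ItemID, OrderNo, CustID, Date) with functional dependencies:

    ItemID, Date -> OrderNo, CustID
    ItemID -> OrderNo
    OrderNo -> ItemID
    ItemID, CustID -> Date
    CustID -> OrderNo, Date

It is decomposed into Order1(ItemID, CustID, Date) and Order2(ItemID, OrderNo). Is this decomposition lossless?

Common attributes: Order1 ∩ Order2 = {ItemID}.
Closure of {ItemID}: ItemID → OrderNo applies, adding OrderNo. So (ItemID)⁺ = {ItemID, OrderNo}.
This closure contains every attribute of Order2, so Order1 ∩ Order2 → Order2. The join is lossless.

Yes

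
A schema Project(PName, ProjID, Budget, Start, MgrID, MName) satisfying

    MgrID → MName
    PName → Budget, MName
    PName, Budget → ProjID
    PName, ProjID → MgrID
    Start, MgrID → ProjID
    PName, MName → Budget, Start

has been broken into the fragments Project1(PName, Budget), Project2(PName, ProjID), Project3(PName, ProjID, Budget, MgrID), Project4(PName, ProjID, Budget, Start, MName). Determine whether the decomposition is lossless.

Chase test. Columns are PName, ProjID, Budget, Start, MgrID, MName; row i has aⱼ where attribute j ∈ Projecti, else bᵢⱼ.
Initial tableau (one row per fragment):
  row 1: a1 b12 a3 b14 b15 b16
  row 2: a1 a2 b23 b24 b25 b26
  row 3: a1 a2 a3 b34 a5 b36
  row 4: a1 a2 a3 a4 b45 a6
Rows 1 and 2 agree on PName; apply PName→Budget, MName and equate their Budget, MName entries.
Rows 1 and 3 agree on PName; apply PName→Budget, MName and equate their Budget, MName entries.
Rows 1 and 4 agree on PName; apply PName→Budget, MName and equate their Budget, MName entries.
Rows 1 and 2 agree on PName, Budget; apply PName, Budget→ProjID and equate their ProjID entries.
Rows 1 and 2 agree on PName, ProjID; apply PName, ProjID→MgrID and equate their MgrID entries.
Rows 1 and 3 agree on PName, ProjID; apply PName, ProjID→MgrID and equate their MgrID entries.
Rows 1 and 4 agree on PName, ProjID; apply PName, ProjID→MgrID and equate their MgrID entries.
Rows 1 and 2 agree on PName, MName; apply PName, MName→Budget, Start and equate their Budget, Start entries.
Rows 1 and 3 agree on PName, MName; apply PName, MName→Budget, Start and equate their Budget, Start entries.
Rows 1 and 4 agree on PName, MName; apply PName, MName→Budget, Start and equate their Budget, Start entries.
Row 1 is now all distinguished symbols — the join is lossless.

Yes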